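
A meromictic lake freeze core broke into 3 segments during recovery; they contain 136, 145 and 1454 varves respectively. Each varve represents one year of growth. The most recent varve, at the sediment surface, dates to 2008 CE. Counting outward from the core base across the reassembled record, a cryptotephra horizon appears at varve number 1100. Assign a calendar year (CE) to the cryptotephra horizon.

1373 CE

Total varves = 136 + 145 + 1454 = 1735.
The cryptotephra horizon sits at varve 1100 from the core base, so 1735 − 1100 = 635 varves formed after it.
2008 − 635 = 1373 CE.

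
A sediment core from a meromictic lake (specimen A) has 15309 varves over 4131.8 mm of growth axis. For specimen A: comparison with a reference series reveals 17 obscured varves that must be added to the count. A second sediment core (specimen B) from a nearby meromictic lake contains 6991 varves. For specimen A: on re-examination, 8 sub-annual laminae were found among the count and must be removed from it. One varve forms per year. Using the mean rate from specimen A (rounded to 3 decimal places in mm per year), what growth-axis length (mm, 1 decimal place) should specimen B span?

Specimen A: correcting the raw count gives 15309 − 8 + 17 = 15318 true varves.
A: Extension rate ≈ 4131.8 / 15318 = 0.270 mm/yr.
For B, 0.270 mm/year × 6991 years = 1887.6 mm.

1887.6 mm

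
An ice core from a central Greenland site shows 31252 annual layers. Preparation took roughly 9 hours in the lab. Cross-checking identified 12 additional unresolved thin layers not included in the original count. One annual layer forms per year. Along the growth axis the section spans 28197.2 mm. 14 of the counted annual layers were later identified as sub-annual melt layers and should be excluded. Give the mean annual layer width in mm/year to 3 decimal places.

Adjusted count: 31252 − 14 + 12 = 31250 annual layers.
Mean rate = 28197.2 mm / 31250 years ≈ 0.902 mm/year.

0.902 mm/year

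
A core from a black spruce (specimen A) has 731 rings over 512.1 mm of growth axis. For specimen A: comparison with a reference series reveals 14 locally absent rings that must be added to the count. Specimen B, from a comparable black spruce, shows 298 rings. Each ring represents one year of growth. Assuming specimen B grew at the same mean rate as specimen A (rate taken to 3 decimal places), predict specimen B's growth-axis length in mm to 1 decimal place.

Specimen A: correcting the raw count gives 731 + 14 = 745 true rings.
A: Mean rate = 512.1 mm / 745 years ≈ 0.687 mm/yr.
For B, 0.687 mm/year × 298 years = 204.7 mm.

204.7 mm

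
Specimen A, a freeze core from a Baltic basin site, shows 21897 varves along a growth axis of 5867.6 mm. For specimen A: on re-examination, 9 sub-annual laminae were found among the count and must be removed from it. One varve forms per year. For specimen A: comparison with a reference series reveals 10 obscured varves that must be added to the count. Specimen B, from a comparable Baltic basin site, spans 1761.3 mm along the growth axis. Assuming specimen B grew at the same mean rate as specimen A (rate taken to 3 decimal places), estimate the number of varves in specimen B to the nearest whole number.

Specimen A: correcting the raw count gives 21897 − 9 + 10 = 21898 true varves.
A: Mean rate = 5867.6 mm / 21898 years ≈ 0.268 mm/yr.
For B, 1761.3 / 0.268 = 6572.01 years ≈ 6572 varves.

6572 varves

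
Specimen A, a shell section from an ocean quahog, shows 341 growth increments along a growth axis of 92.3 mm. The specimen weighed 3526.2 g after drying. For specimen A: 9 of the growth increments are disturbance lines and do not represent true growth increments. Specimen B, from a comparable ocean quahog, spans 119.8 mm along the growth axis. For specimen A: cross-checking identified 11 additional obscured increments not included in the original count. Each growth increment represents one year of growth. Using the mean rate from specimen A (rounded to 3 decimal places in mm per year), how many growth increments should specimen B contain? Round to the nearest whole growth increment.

445 growth increments

Specimen A: true growth increment count = 341 − 9 + 11 = 343.
A: Extension rate ≈ 92.3 / 343 = 0.269 mm/yr.
B spans 119.8 / 0.269 = 445.35 years ≈ 445 growth increments.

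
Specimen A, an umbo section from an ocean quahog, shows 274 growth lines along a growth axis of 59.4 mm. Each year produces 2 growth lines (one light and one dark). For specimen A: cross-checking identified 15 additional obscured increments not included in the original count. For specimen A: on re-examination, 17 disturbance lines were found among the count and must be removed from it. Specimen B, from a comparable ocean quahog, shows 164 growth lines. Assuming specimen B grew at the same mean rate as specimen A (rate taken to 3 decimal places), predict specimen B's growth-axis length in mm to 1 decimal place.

Specimen A: correcting the raw count gives 274 − 17 + 15 = 272 true growth lines.
Specimen A: dividing by 2 growth lines per year: 272 / 2 = 136 years.
A: Mean rate = 59.4 mm / 136 years ≈ 0.437 mm/year.
Specimen B: 164 growth lines at 2 per year is 164 / 2 = 82 years. Length of B = 0.437 × 82 = 35.8 mm.

35.8 mm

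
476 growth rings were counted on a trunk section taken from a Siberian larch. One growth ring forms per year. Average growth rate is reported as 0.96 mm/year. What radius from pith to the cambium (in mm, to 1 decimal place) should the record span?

The record spans 476 years at 0.96 mm per year.
Length ≈ 0.96 × 476 = 457.0 mm.

457.0 mm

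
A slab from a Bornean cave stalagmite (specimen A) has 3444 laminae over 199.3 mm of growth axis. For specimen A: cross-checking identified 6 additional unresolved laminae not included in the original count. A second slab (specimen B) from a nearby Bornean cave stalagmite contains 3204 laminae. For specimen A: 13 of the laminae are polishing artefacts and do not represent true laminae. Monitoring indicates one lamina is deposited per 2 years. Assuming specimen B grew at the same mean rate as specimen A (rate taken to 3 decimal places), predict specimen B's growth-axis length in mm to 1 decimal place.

Specimen A: correcting the raw count gives 3444 − 13 + 6 = 3437 true laminae.
Specimen A: multiplying by 2 years per lamina: 3437 × 2 = 6874 years.
A: Mean rate = 199.3 mm / 6874 years ≈ 0.029 mm per year.
Specimen B: at 2 years per lamina, 3204 × 2 = 6408 years. B's length ≈ 0.029 × 6408 = 185.8 mm.

185.8 mm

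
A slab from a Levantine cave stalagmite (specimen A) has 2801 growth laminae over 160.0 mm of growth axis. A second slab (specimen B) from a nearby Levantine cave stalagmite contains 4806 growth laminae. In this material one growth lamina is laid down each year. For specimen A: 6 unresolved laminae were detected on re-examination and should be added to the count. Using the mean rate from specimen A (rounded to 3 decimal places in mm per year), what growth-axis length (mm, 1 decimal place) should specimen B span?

273.9 mm

Specimen A: true growth lamina count = 2801 + 6 = 2807.
A: Mean rate = 160.0 mm / 2807 years ≈ 0.057 mm/year.
For B, 0.057 mm/year × 4806 years = 273.9 mm.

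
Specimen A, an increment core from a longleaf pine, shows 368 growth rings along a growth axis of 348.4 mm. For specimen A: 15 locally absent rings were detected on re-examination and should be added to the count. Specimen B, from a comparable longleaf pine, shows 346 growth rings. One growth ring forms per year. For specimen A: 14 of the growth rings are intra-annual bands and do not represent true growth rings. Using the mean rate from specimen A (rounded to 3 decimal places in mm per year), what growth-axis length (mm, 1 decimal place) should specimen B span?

Specimen A: correcting the raw count gives 368 − 14 + 15 = 369 true growth rings.
A: Extension rate ≈ 348.4 / 369 = 0.944 mm/year.
B's length ≈ 0.944 × 346 = 326.6 mm.

326.6 mm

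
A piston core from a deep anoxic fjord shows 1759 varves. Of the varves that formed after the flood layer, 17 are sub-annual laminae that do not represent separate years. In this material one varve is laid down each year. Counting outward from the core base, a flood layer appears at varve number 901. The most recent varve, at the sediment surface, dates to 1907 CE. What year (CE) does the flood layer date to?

1066 CE

The flood layer sits at varve 901 from the core base, so 1759 − 901 = 858 varves formed after it.
Removing the 17 false varves leaves 858 − 17 = 841 true varves beyond the flood layer.
1907 − 841 = 1066 CE.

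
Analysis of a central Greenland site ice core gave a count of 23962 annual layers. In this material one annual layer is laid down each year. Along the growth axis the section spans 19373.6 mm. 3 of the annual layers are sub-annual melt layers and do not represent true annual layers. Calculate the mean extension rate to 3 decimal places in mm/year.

0.809 mm/year

True annual layer count = 23962 − 3 = 23959.
19373.6 mm over 23959 years gives 19373.6 / 23959 ≈ 0.809 mm/year.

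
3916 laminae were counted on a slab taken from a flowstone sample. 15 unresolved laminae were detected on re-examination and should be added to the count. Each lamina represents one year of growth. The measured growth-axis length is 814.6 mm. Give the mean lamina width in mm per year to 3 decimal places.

0.207 mm per year

Correcting the raw count gives 3916 + 15 = 3931 true laminae.
814.6 mm over 3931 years gives 814.6 / 3931 ≈ 0.207 mm per year.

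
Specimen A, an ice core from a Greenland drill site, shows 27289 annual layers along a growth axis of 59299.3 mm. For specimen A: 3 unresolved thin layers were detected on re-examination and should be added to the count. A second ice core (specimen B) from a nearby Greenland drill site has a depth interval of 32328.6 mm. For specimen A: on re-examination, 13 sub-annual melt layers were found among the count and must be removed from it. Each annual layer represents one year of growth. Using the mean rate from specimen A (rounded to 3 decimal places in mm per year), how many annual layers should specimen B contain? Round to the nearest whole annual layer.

Specimen A: after corrections the count is 27289 − 13 + 3 = 27279 annual layers.
A: 59299.3 mm over 27279 years gives 59299.3 / 27279 ≈ 2.174 mm/year.
B spans 32328.6 / 2.174 = 14870.56 years ≈ 14871 annual layers.

14871 annual layers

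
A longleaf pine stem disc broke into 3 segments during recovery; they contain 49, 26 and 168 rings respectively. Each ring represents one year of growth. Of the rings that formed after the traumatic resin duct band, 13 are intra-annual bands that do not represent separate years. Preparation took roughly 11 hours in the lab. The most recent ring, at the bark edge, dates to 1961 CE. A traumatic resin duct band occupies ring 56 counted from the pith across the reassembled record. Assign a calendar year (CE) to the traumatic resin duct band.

1787 CE

Total rings = 49 + 26 + 168 = 243.
243 − 56 = 187 rings lie beyond the traumatic resin duct band toward the bark edge.
Removing the 13 false rings leaves 187 − 13 = 174 true rings beyond the traumatic resin duct band.
Counting back 174 years from 1961 CE places the traumatic resin duct band in 1961 − 174 = 1787 CE.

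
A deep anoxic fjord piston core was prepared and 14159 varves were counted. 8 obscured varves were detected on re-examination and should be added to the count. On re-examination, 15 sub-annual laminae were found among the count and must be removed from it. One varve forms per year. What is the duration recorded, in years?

14152 yr

After corrections the count is 14159 − 15 + 8 = 14152 varves.
At one varve per year, that is 14152 years.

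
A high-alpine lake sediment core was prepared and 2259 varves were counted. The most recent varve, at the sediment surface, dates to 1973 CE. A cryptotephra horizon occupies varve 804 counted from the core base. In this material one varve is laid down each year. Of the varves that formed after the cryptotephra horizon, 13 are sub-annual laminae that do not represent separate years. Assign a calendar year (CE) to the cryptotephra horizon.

531 CE

The cryptotephra horizon sits at varve 804 from the core base, so 2259 − 804 = 1455 varves formed after it.
Removing the 13 false varves leaves 1455 − 13 = 1442 true varves beyond the cryptotephra horizon.
The varve at the sediment surface is 1973 CE, so the cryptotephra horizon dates to 1973 − 1442 = 531 CE.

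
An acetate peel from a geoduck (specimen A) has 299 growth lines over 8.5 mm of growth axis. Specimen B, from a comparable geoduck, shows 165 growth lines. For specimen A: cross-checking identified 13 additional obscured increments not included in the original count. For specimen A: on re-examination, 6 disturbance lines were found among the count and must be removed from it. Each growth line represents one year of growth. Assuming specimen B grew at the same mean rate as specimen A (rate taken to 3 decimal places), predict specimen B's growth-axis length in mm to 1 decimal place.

Specimen A: true growth line count = 299 − 6 + 13 = 306.
A: 8.5 mm over 306 years gives 8.5 / 306 ≈ 0.028 mm/yr.
For B, 0.028 mm/year × 165 years = 4.6 mm.

4.6 mm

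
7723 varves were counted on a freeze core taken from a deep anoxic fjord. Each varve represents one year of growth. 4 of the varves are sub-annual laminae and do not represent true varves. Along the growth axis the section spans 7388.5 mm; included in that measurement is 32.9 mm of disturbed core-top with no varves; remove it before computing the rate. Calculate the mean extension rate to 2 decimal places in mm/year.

After corrections the count is 7723 − 4 = 7719 varves.
The growth record spans 7388.5 − 32.9 = 7355.6 mm.
Mean rate = 7355.6 mm / 7719 years ≈ 0.95 mm/year.

0.95 mm/year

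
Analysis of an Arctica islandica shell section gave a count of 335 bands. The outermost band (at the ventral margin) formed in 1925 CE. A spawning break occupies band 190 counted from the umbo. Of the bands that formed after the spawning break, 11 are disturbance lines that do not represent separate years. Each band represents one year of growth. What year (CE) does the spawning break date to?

1791 CE

Between band 190 and the ventral margin there are 335 − 190 = 145 bands.
Removing the 11 false bands leaves 145 − 11 = 134 true bands beyond the spawning break.
Counting back 134 years from 1925 CE places the spawning break in 1925 − 134 = 1791 CE.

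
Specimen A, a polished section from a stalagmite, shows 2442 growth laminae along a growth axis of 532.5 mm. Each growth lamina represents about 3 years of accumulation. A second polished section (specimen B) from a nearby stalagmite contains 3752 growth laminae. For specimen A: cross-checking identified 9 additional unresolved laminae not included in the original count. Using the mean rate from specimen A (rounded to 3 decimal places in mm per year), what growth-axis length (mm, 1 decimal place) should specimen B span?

Specimen A: correcting the raw count gives 2442 + 9 = 2451 true growth laminae.
Specimen A: multiplying by 3 years per growth lamina: 2451 × 3 = 7353 years.
A: 532.5 mm over 7353 years gives 532.5 / 7353 ≈ 0.072 mm/year.
Specimen B: at 3 years per growth lamina, 3752 × 3 = 11256 years. B's length ≈ 0.072 × 11256 = 810.4 mm.

810.4 mm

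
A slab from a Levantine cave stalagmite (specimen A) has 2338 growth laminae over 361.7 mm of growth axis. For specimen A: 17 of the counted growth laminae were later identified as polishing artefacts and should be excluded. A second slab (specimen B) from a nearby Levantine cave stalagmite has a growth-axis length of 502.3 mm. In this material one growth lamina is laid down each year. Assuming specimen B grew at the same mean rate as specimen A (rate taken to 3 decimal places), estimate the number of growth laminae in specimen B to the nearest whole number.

3220 growth laminae

Specimen A: correcting the raw count gives 2338 − 17 = 2321 true growth laminae.
A: Extension rate ≈ 361.7 / 2321 = 0.156 mm per year.
Specimen B: 502.3 mm / 0.156 mm per year = 3219.87 years ≈ 3220 growth laminae.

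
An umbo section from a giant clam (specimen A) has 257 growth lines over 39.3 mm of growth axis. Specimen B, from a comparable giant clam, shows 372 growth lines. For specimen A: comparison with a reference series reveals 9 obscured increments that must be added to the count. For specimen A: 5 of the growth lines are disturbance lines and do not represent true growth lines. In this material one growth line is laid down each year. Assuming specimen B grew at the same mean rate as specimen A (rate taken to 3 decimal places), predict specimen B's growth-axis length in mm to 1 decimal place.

Specimen A: after corrections the count is 257 − 5 + 9 = 261 growth lines.
A: 39.3 mm over 261 years gives 39.3 / 261 ≈ 0.151 mm/yr.
B's length ≈ 0.151 × 372 = 56.2 mm.

56.2 mm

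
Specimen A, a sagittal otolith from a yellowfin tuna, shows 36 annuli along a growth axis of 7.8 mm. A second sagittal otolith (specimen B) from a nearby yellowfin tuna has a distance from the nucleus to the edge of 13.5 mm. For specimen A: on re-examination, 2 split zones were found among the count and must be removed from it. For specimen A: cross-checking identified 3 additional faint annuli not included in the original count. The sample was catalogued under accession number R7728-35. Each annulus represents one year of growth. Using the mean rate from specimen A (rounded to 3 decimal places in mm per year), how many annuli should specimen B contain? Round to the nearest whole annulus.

64 annuli

Specimen A: true annulus count = 36 − 2 + 3 = 37.
A: Mean rate = 7.8 mm / 37 years ≈ 0.211 mm/year.
For B, 13.5 / 0.211 = 63.98 years ≈ 64 annuli.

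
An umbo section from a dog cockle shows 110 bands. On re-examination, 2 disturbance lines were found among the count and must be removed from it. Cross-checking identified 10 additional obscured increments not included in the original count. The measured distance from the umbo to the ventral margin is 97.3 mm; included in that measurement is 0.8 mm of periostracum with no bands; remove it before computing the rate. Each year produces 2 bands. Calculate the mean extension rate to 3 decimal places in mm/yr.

1.636 mm/yr

True band count = 110 − 2 + 10 = 118.
Dividing by 2 bands per year: 118 / 2 = 59 years.
Net length = 97.3 − 0.8 = 96.5 mm.
96.5 mm over 59 years gives 96.5 / 59 ≈ 1.636 mm/yr.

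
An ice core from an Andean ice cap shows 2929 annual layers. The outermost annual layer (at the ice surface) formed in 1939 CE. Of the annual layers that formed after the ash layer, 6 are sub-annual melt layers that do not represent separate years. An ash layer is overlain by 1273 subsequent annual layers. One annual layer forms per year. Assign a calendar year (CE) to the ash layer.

There are 1273 annual layers younger than the ash layer.
1273 − 6 false = 1267 true annual layers after the ash layer.
Counting back 1267 years from 1939 CE places the ash layer in 1939 − 1267 = 672 CE.

672 CE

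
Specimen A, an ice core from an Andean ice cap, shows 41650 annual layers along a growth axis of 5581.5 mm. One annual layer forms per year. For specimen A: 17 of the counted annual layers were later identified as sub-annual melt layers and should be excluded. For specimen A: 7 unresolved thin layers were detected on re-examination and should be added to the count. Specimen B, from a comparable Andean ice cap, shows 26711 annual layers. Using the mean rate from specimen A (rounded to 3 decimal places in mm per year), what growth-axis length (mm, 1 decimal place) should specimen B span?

3579.3 mm

Specimen A: true annual layer count = 41650 − 17 + 7 = 41640.
A: 5581.5 mm over 41640 years gives 5581.5 / 41640 ≈ 0.134 mm/yr.
B's length ≈ 0.134 × 26711 = 3579.3 mm.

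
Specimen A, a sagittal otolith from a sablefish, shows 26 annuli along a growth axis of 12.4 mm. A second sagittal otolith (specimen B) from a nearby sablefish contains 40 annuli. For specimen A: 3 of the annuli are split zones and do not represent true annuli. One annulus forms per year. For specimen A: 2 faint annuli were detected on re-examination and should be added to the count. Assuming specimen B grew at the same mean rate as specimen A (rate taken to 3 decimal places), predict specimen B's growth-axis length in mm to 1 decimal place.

19.8 mm

Specimen A: correcting the raw count gives 26 − 3 + 2 = 25 true annuli.
A: Extension rate ≈ 12.4 / 25 = 0.496 mm per year.
Length of B = 0.496 × 40 = 19.8 mm.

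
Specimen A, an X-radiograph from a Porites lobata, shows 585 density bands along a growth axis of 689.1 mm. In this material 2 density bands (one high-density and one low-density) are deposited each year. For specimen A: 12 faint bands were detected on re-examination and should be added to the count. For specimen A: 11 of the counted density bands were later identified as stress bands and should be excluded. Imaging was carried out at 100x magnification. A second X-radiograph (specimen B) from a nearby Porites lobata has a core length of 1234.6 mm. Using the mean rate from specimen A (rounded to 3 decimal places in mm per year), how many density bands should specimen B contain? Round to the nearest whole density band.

1050 density bands

Specimen A: true density band count = 585 − 11 + 12 = 586.
Specimen A: with 2 density bands per year, 586 / 2 = 293 years.
A: Extension rate ≈ 689.1 / 293 = 2.352 mm/year.
For B, 1234.6 / 2.352 = 524.91 years; at 2 density bands per year that is 524.91 × 2 ≈ 1050 density bands.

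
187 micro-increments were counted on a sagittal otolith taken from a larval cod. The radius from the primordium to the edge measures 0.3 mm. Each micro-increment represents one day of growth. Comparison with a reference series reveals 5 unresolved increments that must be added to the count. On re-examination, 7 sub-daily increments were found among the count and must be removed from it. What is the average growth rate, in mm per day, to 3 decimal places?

Adjusted count: 187 − 7 + 5 = 185 micro-increments.
0.3 mm over 185 days gives 0.3 / 185 ≈ 0.002 mm per day.

0.002 mm per day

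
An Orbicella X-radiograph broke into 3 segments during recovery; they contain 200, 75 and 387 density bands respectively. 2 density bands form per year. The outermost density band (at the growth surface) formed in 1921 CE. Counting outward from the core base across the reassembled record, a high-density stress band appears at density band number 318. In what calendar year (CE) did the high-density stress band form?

Total density bands = 200 + 75 + 387 = 662.
The high-density stress band sits at density band 318 from the core base, so 662 − 318 = 344 density bands formed after it.
344 density bands at 2 per year is 344 / 2 = 172 years.
The density band at the growth surface is 1921 CE, so the high-density stress band dates to 1921 − 172 = 1749 CE.

1749 CE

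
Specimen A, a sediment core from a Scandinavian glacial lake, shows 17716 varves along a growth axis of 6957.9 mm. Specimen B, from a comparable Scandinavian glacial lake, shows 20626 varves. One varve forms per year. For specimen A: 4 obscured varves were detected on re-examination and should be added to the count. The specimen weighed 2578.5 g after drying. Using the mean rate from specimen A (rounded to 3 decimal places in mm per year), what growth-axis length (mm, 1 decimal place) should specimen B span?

8106.0 mm

Specimen A: adjusted count: 17716 + 4 = 17720 varves.
A: 6957.9 mm over 17720 years gives 6957.9 / 17720 ≈ 0.393 mm per year.
B's length ≈ 0.393 × 20626 = 8106.0 mm.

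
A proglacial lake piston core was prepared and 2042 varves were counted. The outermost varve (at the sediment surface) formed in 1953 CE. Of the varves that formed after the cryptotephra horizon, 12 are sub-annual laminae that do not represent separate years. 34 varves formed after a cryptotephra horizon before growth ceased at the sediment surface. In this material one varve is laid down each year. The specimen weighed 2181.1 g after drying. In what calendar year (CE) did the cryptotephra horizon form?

34 varves formed after the cryptotephra horizon.
34 − 12 false = 22 true varves after the cryptotephra horizon.
1953 − 22 = 1931 CE.

1931 CE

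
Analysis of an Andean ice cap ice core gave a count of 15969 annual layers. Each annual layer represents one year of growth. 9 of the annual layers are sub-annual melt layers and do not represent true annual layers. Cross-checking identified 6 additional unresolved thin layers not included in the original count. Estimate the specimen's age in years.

After corrections the count is 15969 − 9 + 6 = 15966 annual layers.
With a one-to-one annual layer periodicity this is 15966 years.

15966 years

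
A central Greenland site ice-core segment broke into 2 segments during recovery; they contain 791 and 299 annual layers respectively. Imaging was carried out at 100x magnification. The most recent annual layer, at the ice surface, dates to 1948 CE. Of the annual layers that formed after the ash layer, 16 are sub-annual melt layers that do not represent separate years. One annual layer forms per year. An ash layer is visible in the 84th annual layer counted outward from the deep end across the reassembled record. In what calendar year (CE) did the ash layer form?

958 CE

Total annual layers = 791 + 299 = 1090.
1090 − 84 = 1006 annual layers lie beyond the ash layer toward the ice surface.
Excluding 16 false annual layers: 1006 − 16 = 990.
Counting back 990 years from 1948 CE places the ash layer in 1948 − 990 = 958 CE.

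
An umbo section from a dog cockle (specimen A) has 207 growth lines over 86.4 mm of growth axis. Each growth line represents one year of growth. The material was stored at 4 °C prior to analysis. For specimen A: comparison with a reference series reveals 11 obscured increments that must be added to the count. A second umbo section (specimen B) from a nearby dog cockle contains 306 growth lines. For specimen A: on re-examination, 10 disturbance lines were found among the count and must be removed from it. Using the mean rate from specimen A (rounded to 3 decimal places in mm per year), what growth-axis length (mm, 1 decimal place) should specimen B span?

Specimen A: after corrections the count is 207 − 10 + 11 = 208 growth lines.
A: 86.4 mm over 208 years gives 86.4 / 208 ≈ 0.415 mm/year.
Length of B = 0.415 × 306 = 127.0 mm.

127.0 mm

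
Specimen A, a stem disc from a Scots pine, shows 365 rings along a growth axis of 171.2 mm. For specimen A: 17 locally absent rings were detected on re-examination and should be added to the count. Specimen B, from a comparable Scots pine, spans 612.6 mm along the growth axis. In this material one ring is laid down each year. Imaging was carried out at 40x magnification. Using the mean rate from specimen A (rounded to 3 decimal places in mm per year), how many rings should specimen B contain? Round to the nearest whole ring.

1367 rings

Specimen A: true ring count = 365 + 17 = 382.
A: 171.2 mm over 382 years gives 171.2 / 382 ≈ 0.448 mm/yr.
Specimen B: 612.6 mm / 0.448 mm per year = 1367.41 years ≈ 1367 rings.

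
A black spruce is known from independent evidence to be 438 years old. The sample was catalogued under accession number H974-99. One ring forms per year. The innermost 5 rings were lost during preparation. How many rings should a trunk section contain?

Expected rings over 438 years: 438.
Less the 5 uncaptured rings: 438 − 5 = 433.

433 rings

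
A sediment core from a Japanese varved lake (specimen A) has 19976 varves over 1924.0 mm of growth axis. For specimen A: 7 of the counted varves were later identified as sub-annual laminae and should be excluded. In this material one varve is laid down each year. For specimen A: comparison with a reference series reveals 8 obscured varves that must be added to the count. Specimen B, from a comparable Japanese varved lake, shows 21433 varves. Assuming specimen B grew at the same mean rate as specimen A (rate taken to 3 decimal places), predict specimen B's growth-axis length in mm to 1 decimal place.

2057.6 mm

Specimen A: true varve count = 19976 − 7 + 8 = 19977.
A: Extension rate ≈ 1924.0 / 19977 = 0.096 mm/yr.
Length of B = 0.096 × 21433 = 2057.6 mm.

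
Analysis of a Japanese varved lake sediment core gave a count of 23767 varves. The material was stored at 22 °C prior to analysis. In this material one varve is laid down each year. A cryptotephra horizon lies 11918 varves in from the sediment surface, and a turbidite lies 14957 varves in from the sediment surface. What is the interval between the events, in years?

3039 years

14957 − 11918 = 3039 varves lie between the two events.
One varve per year makes the interval 3039 years.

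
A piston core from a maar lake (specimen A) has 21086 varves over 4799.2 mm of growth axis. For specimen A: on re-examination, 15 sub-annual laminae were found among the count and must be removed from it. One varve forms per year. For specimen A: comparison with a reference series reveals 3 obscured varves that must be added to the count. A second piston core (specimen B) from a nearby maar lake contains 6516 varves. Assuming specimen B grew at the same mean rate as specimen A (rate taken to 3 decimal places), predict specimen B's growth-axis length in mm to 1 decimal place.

1485.6 mm

Specimen A: after corrections the count is 21086 − 15 + 3 = 21074 varves.
A: Mean rate = 4799.2 mm / 21074 years ≈ 0.228 mm/yr.
Length of B = 0.228 × 6516 = 1485.6 mm.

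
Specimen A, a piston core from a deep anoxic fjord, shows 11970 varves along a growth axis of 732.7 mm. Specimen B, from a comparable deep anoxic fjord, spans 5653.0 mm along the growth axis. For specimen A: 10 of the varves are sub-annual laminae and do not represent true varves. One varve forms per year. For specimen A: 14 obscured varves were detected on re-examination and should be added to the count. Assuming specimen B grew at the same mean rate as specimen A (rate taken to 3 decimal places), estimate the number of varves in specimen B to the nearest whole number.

Specimen A: adjusted count: 11970 − 10 + 14 = 11974 varves.
A: Extension rate ≈ 732.7 / 11974 = 0.061 mm/yr.
For B, 5653.0 / 0.061 = 92672.13 years ≈ 92672 varves.

92672 varves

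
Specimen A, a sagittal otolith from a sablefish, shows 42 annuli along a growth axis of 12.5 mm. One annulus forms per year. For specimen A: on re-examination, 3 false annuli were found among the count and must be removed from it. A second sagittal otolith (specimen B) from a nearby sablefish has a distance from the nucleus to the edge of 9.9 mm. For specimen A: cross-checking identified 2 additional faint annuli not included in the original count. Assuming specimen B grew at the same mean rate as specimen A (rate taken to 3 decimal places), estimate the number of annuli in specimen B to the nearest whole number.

Specimen A: correcting the raw count gives 42 − 3 + 2 = 41 true annuli.
A: Extension rate ≈ 12.5 / 41 = 0.305 mm per year.
For B, 9.9 / 0.305 = 32.46 years ≈ 32 annuli.

32 annuli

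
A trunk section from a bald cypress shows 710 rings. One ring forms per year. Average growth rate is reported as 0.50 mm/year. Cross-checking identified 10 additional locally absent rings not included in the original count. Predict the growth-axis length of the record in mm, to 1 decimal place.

360.0 mm

True ring count = 710 + 10 = 720.
720 years at 0.50 mm/year gives 0.50 × 720 = 360.0 mm.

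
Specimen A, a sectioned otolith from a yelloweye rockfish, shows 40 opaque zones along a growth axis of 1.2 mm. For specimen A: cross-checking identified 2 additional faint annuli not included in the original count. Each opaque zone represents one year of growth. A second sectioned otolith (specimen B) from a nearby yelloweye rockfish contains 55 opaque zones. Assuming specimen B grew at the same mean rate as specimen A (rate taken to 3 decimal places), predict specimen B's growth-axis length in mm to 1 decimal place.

Specimen A: true opaque zone count = 40 + 2 = 42.
A: Mean rate = 1.2 mm / 42 years ≈ 0.029 mm per year.
Length of B = 0.029 × 55 = 1.6 mm.

1.6 mm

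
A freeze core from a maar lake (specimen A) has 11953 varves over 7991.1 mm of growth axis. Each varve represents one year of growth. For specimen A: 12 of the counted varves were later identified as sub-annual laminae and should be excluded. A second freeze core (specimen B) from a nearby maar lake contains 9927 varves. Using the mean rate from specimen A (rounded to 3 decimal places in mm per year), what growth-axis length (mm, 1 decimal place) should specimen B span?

6641.2 mm

Specimen A: adjusted count: 11953 − 12 = 11941 varves.
A: Mean rate = 7991.1 mm / 11941 years ≈ 0.669 mm/year.
Length of B = 0.669 × 9927 = 6641.2 mm.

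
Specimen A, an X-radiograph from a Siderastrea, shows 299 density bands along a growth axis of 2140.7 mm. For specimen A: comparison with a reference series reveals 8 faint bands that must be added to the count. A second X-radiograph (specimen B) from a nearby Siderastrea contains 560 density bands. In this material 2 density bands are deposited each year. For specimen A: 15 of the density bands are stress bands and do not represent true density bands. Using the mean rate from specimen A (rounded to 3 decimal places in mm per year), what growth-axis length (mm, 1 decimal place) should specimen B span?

Specimen A: correcting the raw count gives 299 − 15 + 8 = 292 true density bands.
Specimen A: dividing by 2 density bands per year: 292 / 2 = 146 years.
A: 2140.7 mm over 146 years gives 2140.7 / 146 ≈ 14.662 mm per year.
Specimen B: with 2 density bands per year, 560 / 2 = 280 years. Length of B = 14.662 × 280 = 4105.4 mm.

4105.4 mm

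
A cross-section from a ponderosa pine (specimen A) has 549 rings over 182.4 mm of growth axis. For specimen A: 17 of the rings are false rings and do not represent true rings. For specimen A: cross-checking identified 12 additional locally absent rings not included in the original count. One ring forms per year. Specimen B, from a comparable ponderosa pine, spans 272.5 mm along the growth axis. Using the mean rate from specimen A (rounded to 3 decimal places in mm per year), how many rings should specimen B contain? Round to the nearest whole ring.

813 rings

Specimen A: after corrections the count is 549 − 17 + 12 = 544 rings.
A: Mean rate = 182.4 mm / 544 years ≈ 0.335 mm/year.
Specimen B: 272.5 mm / 0.335 mm per year = 813.43 years ≈ 813 rings.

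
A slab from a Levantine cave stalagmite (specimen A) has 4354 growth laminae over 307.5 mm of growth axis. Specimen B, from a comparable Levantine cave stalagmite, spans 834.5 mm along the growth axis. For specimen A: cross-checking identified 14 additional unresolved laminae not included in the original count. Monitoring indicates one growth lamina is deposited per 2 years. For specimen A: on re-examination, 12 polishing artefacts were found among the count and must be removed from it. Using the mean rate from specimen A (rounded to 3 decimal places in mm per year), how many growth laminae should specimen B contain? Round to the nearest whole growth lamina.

11921 growth laminae

Specimen A: true growth lamina count = 4354 − 12 + 14 = 4356.
Specimen A: at 2 years per growth lamina, 4356 × 2 = 8712 years.
A: 307.5 mm over 8712 years gives 307.5 / 8712 ≈ 0.035 mm/yr.
For B, 834.5 / 0.035 = 23842.86 years; at 2 years per growth lamina that is 23842.86 / 2 ≈ 11921 growth laminae.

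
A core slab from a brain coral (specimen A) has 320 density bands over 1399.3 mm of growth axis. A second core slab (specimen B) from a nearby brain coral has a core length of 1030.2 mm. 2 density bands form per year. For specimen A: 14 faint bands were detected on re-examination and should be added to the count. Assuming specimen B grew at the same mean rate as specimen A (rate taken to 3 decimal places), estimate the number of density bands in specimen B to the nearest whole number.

Specimen A: correcting the raw count gives 320 + 14 = 334 true density bands.
Specimen A: 334 density bands at 2 per year is 334 / 2 = 167 years.
A: Extension rate ≈ 1399.3 / 167 = 8.379 mm/year.
For B, 1030.2 / 8.379 = 122.95 years; at 2 density bands per year that is 122.95 × 2 ≈ 246 density bands.

246 density bands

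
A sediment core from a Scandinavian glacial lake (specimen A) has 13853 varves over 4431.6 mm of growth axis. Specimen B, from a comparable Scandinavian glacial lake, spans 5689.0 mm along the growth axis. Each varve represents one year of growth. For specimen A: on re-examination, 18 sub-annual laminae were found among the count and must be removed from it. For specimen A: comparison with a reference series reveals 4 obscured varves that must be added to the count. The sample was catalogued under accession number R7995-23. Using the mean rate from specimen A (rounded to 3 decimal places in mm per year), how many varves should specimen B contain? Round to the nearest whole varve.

Specimen A: adjusted count: 13853 − 18 + 4 = 13839 varves.
A: Extension rate ≈ 4431.6 / 13839 = 0.320 mm/year.
B spans 5689.0 / 0.320 = 17778.12 years ≈ 17778 varves.

17778 varves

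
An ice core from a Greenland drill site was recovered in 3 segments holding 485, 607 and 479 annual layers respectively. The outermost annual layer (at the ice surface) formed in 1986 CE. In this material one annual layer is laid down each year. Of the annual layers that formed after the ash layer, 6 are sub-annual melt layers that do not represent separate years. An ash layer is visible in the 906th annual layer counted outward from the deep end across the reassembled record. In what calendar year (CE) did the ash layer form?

1327 CE

Total annual layers = 485 + 607 + 479 = 1571.
1571 − 906 = 665 annual layers lie beyond the ash layer toward the ice surface.
665 − 6 false = 659 true annual layers after the ash layer.
1986 − 659 = 1327 CE.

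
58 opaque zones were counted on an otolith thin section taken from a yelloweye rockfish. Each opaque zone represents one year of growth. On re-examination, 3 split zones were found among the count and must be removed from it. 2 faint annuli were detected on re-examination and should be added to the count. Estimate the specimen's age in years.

57 yr

Adjusted count: 58 − 3 + 2 = 57 opaque zones.
One opaque zone per year makes the duration 57 years.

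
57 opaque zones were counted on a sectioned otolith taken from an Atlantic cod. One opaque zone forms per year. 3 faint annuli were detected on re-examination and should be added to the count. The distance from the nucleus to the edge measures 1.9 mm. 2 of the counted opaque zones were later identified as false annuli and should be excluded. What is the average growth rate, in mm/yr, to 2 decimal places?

Adjusted count: 57 − 2 + 3 = 58 opaque zones.
Mean rate = 1.9 mm / 58 years ≈ 0.03 mm/yr.

0.03 mm/yr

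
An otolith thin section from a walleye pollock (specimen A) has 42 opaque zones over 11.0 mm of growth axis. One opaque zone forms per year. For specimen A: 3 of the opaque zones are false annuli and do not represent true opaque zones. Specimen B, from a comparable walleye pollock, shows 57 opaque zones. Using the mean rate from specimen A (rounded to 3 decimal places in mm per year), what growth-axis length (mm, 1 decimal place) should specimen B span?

Specimen A: true opaque zone count = 42 − 3 = 39.
A: 11.0 mm over 39 years gives 11.0 / 39 ≈ 0.282 mm/year.
Length of B = 0.282 × 57 = 16.1 mm.

16.1 mm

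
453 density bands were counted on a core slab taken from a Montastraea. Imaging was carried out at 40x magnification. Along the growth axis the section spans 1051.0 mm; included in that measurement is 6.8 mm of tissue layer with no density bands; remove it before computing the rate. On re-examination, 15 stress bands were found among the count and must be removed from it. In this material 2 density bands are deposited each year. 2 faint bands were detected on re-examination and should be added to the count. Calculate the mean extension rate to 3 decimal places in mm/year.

4.746 mm/year

Adjusted count: 453 − 15 + 2 = 440 density bands.
Dividing by 2 density bands per year: 440 / 2 = 220 years.
The growth record spans 1051.0 − 6.8 = 1044.2 mm.
Mean rate = 1044.2 mm / 220 years ≈ 4.746 mm/year.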